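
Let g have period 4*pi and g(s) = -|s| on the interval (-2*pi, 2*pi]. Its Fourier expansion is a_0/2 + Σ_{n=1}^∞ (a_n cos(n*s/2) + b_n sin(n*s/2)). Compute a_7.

8/(49*pi)

a_7 = (1/(2*pi)) ∫_{-2*pi}^{2*pi} g(s) cos(7*s/2) ds.
g is even and cos(7*s/2) is even, so the integrand is even and a_7 = 1/pi ∫_0^{2*pi} g(s) cos(7*s/2) ds.
Integrating by parts (boundary term plus one more integral), an antiderivative of (-s) cos(7*s/2) is -2*s*sin(7*s/2)/7 - 4*cos(7*s/2)/49; evaluating from 0 to 2*pi: ∫_{0}^{2*pi} (-s) cos(7*s/2) ds = (4/49) - (-4/49) = 8/49.
Hence a_7 = (1/pi)·(8/49) = 8/(49*pi).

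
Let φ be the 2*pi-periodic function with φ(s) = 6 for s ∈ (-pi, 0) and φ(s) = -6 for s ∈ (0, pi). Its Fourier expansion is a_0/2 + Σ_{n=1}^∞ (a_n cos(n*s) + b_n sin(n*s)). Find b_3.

b_3 = 1/pi ∫_{-pi}^{pi} φ(s) sin(3*s) ds.
φ is odd and sin(3*s) is odd, so the integrand is even and b_3 = 2/pi ∫_0^{pi} φ(s) sin(3*s) ds.
Directly, an antiderivative of (-6) sin(3*s) is 2*cos(3*s); evaluating from 0 to pi: ∫_{0}^{pi} (-6) sin(3*s) ds = (-2) - (2) = -4.
Hence b_3 = (2/pi)·(-4) = -8/pi.

-8/pi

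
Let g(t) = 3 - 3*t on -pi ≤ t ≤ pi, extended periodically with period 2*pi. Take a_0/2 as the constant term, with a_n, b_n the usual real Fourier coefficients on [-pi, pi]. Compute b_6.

b_6 = 1/pi ∫_{-pi}^{pi} g(t) sin(6*t) dt.
Integrating by parts (boundary term plus one more integral), an antiderivative of (3 - 3*t) sin(6*t) is t*cos(6*t)/2 - sin(6*t)/12 - cos(6*t)/2; evaluating from -pi to pi: ∫_{-pi}^{pi} (3 - 3*t) sin(6*t) dt = (-1/2 + pi/2) - (-pi/2 - 1/2) = pi.
Hence b_6 = (1/pi)·(pi) = 1.

1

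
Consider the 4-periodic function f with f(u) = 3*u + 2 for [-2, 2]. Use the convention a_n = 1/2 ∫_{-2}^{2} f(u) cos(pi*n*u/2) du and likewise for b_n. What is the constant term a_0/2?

2

a_0 = 1/2 ∫_{-2}^{2} f(u) du = 1/2 · (8) = 4.
So the constant term a_0/2 = 2.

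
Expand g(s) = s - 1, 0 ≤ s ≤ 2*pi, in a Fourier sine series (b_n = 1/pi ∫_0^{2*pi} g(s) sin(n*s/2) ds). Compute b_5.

b_5 = 1/pi ∫_0^{2*pi} (s - 1) sin(5*s/2) ds.
Integrating by parts (boundary term plus one more integral), an antiderivative of (s - 1) sin(5*s/2) is -2*s*cos(5*s/2)/5 + 4*sin(5*s/2)/25 + 2*cos(5*s/2)/5; evaluating from 0 to 2*pi: ∫_{0}^{2*pi} (s - 1) sin(5*s/2) ds = (-2/5 + 4*pi/5) - (2/5) = -4/5 + 4*pi/5.
Hence b_5 = (1/pi)·(-4/5 + 4*pi/5) = 4*(-1 + pi)/(5*pi).

4*(-1 + pi)/(5*pi)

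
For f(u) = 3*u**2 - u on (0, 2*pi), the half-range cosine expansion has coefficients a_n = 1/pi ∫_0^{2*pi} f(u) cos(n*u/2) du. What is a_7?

8*(1 - 6*pi)/(49*pi)

a_7 = 1/pi ∫_0^{2*pi} (3*u**2 - u) cos(7*u/2) du.
Integrating by parts twice (tabular method), an antiderivative of (3*u**2 - u) cos(7*u/2) is 6*u**2*sin(7*u/2)/7 - 2*u*sin(7*u/2)/7 + 24*u*cos(7*u/2)/49 - 48*sin(7*u/2)/343 - 4*cos(7*u/2)/49; evaluating from 0 to 2*pi: ∫_{0}^{2*pi} (3*u**2 - u) cos(7*u/2) du = (4/49 - 48*pi/49) - (-4/49) = 8/49 - 48*pi/49.
Hence a_7 = (1/pi)·(8/49 - 48*pi/49) = 8*(1 - 6*pi)/(49*pi).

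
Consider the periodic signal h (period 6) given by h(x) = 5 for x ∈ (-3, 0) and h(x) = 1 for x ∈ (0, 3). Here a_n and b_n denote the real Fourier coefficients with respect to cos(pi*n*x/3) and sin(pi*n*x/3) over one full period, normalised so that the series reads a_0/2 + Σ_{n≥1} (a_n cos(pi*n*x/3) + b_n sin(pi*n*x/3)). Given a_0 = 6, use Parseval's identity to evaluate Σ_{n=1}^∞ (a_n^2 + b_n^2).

8

Parseval: a_0^2/2 + Σ_{n≥1} (a_n^2+b_n^2) = 1/3 ∫_{-3}^{3} h(x)^2 dx = 26.
Subtract a_0^2/2 = 18: Σ (a_n^2+b_n^2) = 8.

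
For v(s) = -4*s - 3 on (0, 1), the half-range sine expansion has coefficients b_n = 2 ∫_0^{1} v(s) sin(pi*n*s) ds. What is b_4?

b_4 = 2 ∫_0^{1} (-4*s - 3) sin(4*pi*s) ds.
Integrating by parts (boundary term plus one more integral), an antiderivative of (-4*s - 3) sin(4*pi*s) is s*cos(4*pi*s)/pi - sin(4*pi*s)/(4*pi**2) + 3*cos(4*pi*s)/(4*pi); evaluating from 0 to 1: ∫_{0}^{1} (-4*s - 3) sin(4*pi*s) ds = (7/(4*pi)) - (3/(4*pi)) = 1/pi.
Hence b_4 = 2·(1/pi) = 2/pi.

2/pi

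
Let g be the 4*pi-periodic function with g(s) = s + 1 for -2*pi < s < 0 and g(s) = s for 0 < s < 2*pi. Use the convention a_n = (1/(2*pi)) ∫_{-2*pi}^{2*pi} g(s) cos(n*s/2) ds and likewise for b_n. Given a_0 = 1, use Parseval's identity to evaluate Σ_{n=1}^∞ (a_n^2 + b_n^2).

-2*pi + 1/2 + 8*pi**2/3

Parseval: a_0^2/2 + Σ_{n≥1} (a_n^2+b_n^2) = (1/(2*pi)) ∫_{-2*pi}^{2*pi} g(s)^2 ds = -2*pi + 1 + 8*pi**2/3.
Subtract a_0^2/2 = 1/2: Σ (a_n^2+b_n^2) = -2*pi + 1/2 + 8*pi**2/3.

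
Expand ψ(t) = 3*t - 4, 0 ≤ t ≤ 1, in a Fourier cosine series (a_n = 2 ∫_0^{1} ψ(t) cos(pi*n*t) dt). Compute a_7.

a_7 = 2 ∫_0^{1} (3*t - 4) cos(7*pi*t) dt.
Integrating by parts (boundary term plus one more integral), an antiderivative of (3*t - 4) cos(7*pi*t) is 3*t*sin(7*pi*t)/(7*pi) - 4*sin(7*pi*t)/(7*pi) + 3*cos(7*pi*t)/(49*pi**2); evaluating from 0 to 1: ∫_{0}^{1} (3*t - 4) cos(7*pi*t) dt = (-3/(49*pi**2)) - (3/(49*pi**2)) = -6/(49*pi**2).
Hence a_7 = 2·(-6/(49*pi**2)) = -12/(49*pi**2).

-12/(49*pi**2)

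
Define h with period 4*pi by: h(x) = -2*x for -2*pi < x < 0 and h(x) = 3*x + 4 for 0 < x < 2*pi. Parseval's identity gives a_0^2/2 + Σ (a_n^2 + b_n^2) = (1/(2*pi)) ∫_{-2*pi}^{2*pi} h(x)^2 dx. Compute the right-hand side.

16 + 24*pi + 52*pi**2/3

(1/(2*pi)) ∫_{-2*pi}^{2*pi} h(x)^2 dx = (1/(2*pi)) · (8*pi*(12 + 18*pi + 13*pi**2)/3) = 16 + 24*pi + 52*pi**2/3.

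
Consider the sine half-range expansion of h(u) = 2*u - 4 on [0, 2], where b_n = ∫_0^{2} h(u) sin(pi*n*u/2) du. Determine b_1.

b_1 = ∫_0^{2} (2*u - 4) sin(pi*u/2) du.
Integrating by parts (boundary term plus one more integral), an antiderivative of (2*u - 4) sin(pi*u/2) is -4*u*cos(pi*u/2)/pi + 8*sin(pi*u/2)/pi**2 + 8*cos(pi*u/2)/pi; evaluating from 0 to 2: ∫_{0}^{2} (2*u - 4) sin(pi*u/2) du = (0) - (8/pi) = -8/pi.
Hence b_1 = -8/pi.

-8/pi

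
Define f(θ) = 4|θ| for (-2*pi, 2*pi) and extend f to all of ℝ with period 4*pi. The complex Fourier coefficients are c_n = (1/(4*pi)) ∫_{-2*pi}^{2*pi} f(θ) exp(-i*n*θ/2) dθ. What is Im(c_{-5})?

Since f is real-valued, Im(c_{-5}) = -(1/(4*pi)) ∫_{-2*pi}^{2*pi} f(θ) sin(-5*θ/2) dθ = b_{5}/2.
(f is even, so the integrand is odd over a symmetric interval and the integral vanishes.)

0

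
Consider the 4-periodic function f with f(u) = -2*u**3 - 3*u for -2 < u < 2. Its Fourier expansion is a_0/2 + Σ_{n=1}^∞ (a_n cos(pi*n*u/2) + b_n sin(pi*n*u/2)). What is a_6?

0

a_6 = 1/2 ∫_{-2}^{2} f(u) cos(3*pi*u) du.
f is odd and cos(3*pi*u) is even, so the integrand is odd over a symmetric interval and the integral vanishes.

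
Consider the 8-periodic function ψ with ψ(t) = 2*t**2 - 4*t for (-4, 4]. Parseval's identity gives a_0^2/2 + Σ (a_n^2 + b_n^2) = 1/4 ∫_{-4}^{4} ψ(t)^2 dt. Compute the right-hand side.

1/4 ∫_{-4}^{4} ψ(t)^2 dt = 1/4 · (34816/15) = 8704/15.

8704/15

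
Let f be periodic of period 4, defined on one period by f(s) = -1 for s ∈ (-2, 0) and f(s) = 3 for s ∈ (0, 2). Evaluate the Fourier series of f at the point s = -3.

s = -3 differs from s = 1 by -1 full period(s), and the series is 4-periodic.
f is continuous at s = 1 with value 3, so the series converges to 3 there.

3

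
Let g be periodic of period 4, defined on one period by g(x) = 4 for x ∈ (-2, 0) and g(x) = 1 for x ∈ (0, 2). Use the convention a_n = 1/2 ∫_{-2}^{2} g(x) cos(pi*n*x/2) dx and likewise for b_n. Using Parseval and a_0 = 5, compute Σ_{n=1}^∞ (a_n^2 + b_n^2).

9/2

Parseval: a_0^2/2 + Σ_{n≥1} (a_n^2+b_n^2) = 1/2 ∫_{-2}^{2} g(x)^2 dx = 17.
Subtract a_0^2/2 = 25/2: Σ (a_n^2+b_n^2) = 9/2.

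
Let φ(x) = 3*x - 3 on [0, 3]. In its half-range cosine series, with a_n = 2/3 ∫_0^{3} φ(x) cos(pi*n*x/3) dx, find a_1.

a_1 = 2/3 ∫_0^{3} (3*x - 3) cos(pi*x/3) dx.
Integrating by parts (boundary term plus one more integral), an antiderivative of (3*x - 3) cos(pi*x/3) is 9*x*sin(pi*x/3)/pi - 9*sin(pi*x/3)/pi + 27*cos(pi*x/3)/pi**2; evaluating from 0 to 3: ∫_{0}^{3} (3*x - 3) cos(pi*x/3) dx = (-27/pi**2) - (27/pi**2) = -54/pi**2.
Hence a_1 = (2/3)·(-54/pi**2) = -36/pi**2.

-36/pi**2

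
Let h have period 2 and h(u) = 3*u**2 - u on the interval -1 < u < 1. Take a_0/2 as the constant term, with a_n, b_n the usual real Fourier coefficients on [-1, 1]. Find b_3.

-2/(3*pi)

b_3 = ∫_{-1}^{1} h(u) sin(3*pi*u) du.
Integrating by parts twice (tabular method), an antiderivative of (3*u**2 - u) sin(3*pi*u) is -u**2*cos(3*pi*u)/pi + 2*u*sin(3*pi*u)/(3*pi**2) + u*cos(3*pi*u)/(3*pi) - sin(3*pi*u)/(9*pi**2) + 2*cos(3*pi*u)/(9*pi**3); evaluating from -1 to 1: ∫_{-1}^{1} (3*u**2 - u) sin(3*pi*u) du = (2*(-1 + 3*pi**2)/(9*pi**3)) - (2*(-1 + 6*pi**2)/(9*pi**3)) = -2/(3*pi).
Hence b_3 = -2/(3*pi).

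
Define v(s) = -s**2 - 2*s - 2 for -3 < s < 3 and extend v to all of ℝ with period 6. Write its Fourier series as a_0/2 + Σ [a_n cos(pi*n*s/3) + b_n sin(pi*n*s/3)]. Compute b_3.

b_3 = 1/3 ∫_{-3}^{3} v(s) sin(pi*s) ds.
Integrating by parts twice (tabular method), an antiderivative of (-s**2 - 2*s - 2) sin(pi*s) is s**2*cos(pi*s)/pi - 2*s*sin(pi*s)/pi**2 + 2*s*cos(pi*s)/pi - 2*sin(pi*s)/pi**2 - 2*cos(pi*s)/pi**3 + 2*cos(pi*s)/pi; evaluating from -3 to 3: ∫_{-3}^{3} (-s**2 - 2*s - 2) sin(pi*s) ds = (-17/pi + 2/pi**3) - (-5/pi + 2/pi**3) = -12/pi.
Hence b_3 = (1/3)·(-12/pi) = -4/pi.

-4/pi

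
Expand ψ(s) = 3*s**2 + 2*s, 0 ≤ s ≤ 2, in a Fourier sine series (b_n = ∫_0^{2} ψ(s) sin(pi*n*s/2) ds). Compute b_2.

-16/pi

b_2 = ∫_0^{2} (3*s**2 + 2*s) sin(pi*s) ds.
Integrating by parts twice (tabular method), an antiderivative of (3*s**2 + 2*s) sin(pi*s) is -3*s**2*cos(pi*s)/pi + 6*s*sin(pi*s)/pi**2 - 2*s*cos(pi*s)/pi + 2*sin(pi*s)/pi**2 + 6*cos(pi*s)/pi**3; evaluating from 0 to 2: ∫_{0}^{2} (3*s**2 + 2*s) sin(pi*s) ds = (-16/pi + 6/pi**3) - (6/pi**3) = -16/pi.
Hence b_2 = -16/pi.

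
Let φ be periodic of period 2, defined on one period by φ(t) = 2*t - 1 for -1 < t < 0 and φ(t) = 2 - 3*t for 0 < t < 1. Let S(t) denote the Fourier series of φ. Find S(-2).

1/2

t = -2 differs from t = 0 by -1 full period(s), and the series is 2-periodic.
At t = 0 the one-sided limits are φ(0^-) = -1 and φ(0^+) = 2.
By Dirichlet's theorem the series converges to their average, [(-1) + (2)]/2 = 1/2.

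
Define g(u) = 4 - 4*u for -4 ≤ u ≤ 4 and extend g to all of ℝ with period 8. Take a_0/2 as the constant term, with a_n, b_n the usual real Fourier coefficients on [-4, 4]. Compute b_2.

16/pi

b_2 = 1/4 ∫_{-4}^{4} g(u) sin(pi*u/2) du.
Integrating by parts (boundary term plus one more integral), an antiderivative of (4 - 4*u) sin(pi*u/2) is 8*u*cos(pi*u/2)/pi - 16*sin(pi*u/2)/pi**2 - 8*cos(pi*u/2)/pi; evaluating from -4 to 4: ∫_{-4}^{4} (4 - 4*u) sin(pi*u/2) du = (24/pi) - (-40/pi) = 64/pi.
Hence b_2 = (1/4)·(64/pi) = 16/pi.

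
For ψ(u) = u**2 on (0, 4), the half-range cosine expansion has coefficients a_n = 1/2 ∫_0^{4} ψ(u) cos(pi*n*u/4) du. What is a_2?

16/pi**2

a_2 = 1/2 ∫_0^{4} (u**2) cos(pi*u/2) du.
Integrating by parts twice (tabular method), an antiderivative of (u**2) cos(pi*u/2) is 2*u**2*sin(pi*u/2)/pi + 8*u*cos(pi*u/2)/pi**2 - 16*sin(pi*u/2)/pi**3; evaluating from 0 to 4: ∫_{0}^{4} (u**2) cos(pi*u/2) du = (32/pi**2) - (0) = 32/pi**2.
Hence a_2 = (1/2)·(32/pi**2) = 16/pi**2.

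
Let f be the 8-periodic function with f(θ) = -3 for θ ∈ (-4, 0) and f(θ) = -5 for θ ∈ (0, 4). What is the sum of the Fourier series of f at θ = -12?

-4

θ = -12 differs from θ = 4 by -2 full period(s), and the series is 8-periodic.
At θ = 4 the one-sided limits are f(4^-) = -5 and f(4^+) = -3.
By Dirichlet's theorem the series converges to their average, [(-5) + (-3)]/2 = -4.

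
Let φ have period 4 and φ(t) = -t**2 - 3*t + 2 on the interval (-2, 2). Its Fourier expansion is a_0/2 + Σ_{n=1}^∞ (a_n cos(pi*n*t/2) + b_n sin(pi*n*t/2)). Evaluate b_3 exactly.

b_3 = 1/2 ∫_{-2}^{2} φ(t) sin(3*pi*t/2) dt.
Integrating by parts twice (tabular method), an antiderivative of (-t**2 - 3*t + 2) sin(3*pi*t/2) is 2*t**2*cos(3*pi*t/2)/(3*pi) - 8*t*sin(3*pi*t/2)/(9*pi**2) + 2*t*cos(3*pi*t/2)/pi - 4*sin(3*pi*t/2)/(3*pi**2) - 4*cos(3*pi*t/2)/(3*pi) - 16*cos(3*pi*t/2)/(27*pi**3); evaluating from -2 to 2: ∫_{-2}^{2} (-t**2 - 3*t + 2) sin(3*pi*t/2) dt = (16*(1 - 9*pi**2)/(27*pi**3)) - (8*(2 + 9*pi**2)/(27*pi**3)) = -8/pi.
Hence b_3 = (1/2)·(-8/pi) = -4/pi.

-4/pi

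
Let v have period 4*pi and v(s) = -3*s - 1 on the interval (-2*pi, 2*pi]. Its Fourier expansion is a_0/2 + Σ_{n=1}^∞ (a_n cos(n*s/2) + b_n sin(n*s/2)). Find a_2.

a_2 = (1/(2*pi)) ∫_{-2*pi}^{2*pi} v(s) cos(s) ds.
Integrating by parts (boundary term plus one more integral), an antiderivative of (-3*s - 1) cos(s) is -3*s*sin(s) - sin(s) - 3*cos(s); evaluating from -2*pi to 2*pi: ∫_{-2*pi}^{2*pi} (-3*s - 1) cos(s) ds = (-3) - (-3) = 0.
Hence a_2 = (1/(2*pi))·(0) = 0.

0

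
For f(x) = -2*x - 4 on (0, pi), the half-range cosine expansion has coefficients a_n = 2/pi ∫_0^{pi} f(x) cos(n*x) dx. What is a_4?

a_4 = 2/pi ∫_0^{pi} (-2*x - 4) cos(4*x) dx.
Integrating by parts (boundary term plus one more integral), an antiderivative of (-2*x - 4) cos(4*x) is -x*sin(4*x)/2 - sin(4*x) - cos(4*x)/8; evaluating from 0 to pi: ∫_{0}^{pi} (-2*x - 4) cos(4*x) dx = (-1/8) - (-1/8) = 0.
Hence a_4 = (2/pi)·(0) = 0.

0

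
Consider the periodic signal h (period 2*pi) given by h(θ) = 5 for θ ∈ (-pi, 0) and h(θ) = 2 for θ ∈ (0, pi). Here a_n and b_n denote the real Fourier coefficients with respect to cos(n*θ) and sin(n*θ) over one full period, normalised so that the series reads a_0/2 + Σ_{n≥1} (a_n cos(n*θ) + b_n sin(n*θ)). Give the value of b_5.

-6/(5*pi)

b_5 = 1/pi ∫_{-pi}^{pi} h(θ) sin(5*θ) dθ.
Split the integral at the breakpoints.
Directly, an antiderivative of (5) sin(5*θ) is -cos(5*θ); evaluating from -pi to 0: ∫_{-pi}^{0} (5) sin(5*θ) dθ = (-1) - (1) = -2.
Directly, an antiderivative of (2) sin(5*θ) is -2*cos(5*θ)/5; evaluating from 0 to pi: ∫_{0}^{pi} (2) sin(5*θ) dθ = (2/5) - (-2/5) = 4/5.
Summing the pieces and multiplying by (1/pi) gives b_5 = -6/(5*pi).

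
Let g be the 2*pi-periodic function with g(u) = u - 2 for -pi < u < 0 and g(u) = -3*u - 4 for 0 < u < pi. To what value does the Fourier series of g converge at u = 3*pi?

-2*pi - 3

u = 3*pi differs from u = pi by 1 full period(s), and the series is 2*pi-periodic.
At u = pi the one-sided limits are g(pi^-) = -3*pi - 4 and g(pi^+) = -pi - 2.
By Dirichlet's theorem the series converges to their average, [(-3*pi - 4) + (-pi - 2)]/2 = -2*pi - 3.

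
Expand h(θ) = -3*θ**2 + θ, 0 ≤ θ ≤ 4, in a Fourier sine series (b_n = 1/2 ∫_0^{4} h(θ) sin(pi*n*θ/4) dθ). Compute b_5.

b_5 = 1/2 ∫_0^{4} (-3*θ**2 + θ) sin(5*pi*θ/4) dθ.
Integrating by parts twice (tabular method), an antiderivative of (-3*θ**2 + θ) sin(5*pi*θ/4) is 12*θ**2*cos(5*pi*θ/4)/(5*pi) - 96*θ*sin(5*pi*θ/4)/(25*pi**2) - 4*θ*cos(5*pi*θ/4)/(5*pi) + 16*sin(5*pi*θ/4)/(25*pi**2) - 384*cos(5*pi*θ/4)/(125*pi**3); evaluating from 0 to 4: ∫_{0}^{4} (-3*θ**2 + θ) sin(5*pi*θ/4) dθ = (16*(24 - 275*pi**2)/(125*pi**3)) - (-384/(125*pi**3)) = 16*(48 - 275*pi**2)/(125*pi**3).
Hence b_5 = (1/2)·(16*(48 - 275*pi**2)/(125*pi**3)) = 8*(48 - 275*pi**2)/(125*pi**3).

8*(48 - 275*pi**2)/(125*pi**3)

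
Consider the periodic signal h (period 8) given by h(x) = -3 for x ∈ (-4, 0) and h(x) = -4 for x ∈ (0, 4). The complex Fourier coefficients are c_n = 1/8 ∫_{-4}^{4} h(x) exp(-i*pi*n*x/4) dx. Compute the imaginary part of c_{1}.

1/pi

Since h is real-valued, Im(c_{1}) = -1/8 ∫_{-4}^{4} h(x) sin(pi*x/4) dx = -b_{1}/2.
Split the integral at the breakpoints.
Directly, an antiderivative of (-3) sin(pi*x/4) is 12*cos(pi*x/4)/pi; evaluating from -4 to 0: ∫_{-4}^{0} (-3) sin(pi*x/4) dx = (12/pi) - (-12/pi) = 24/pi.
Directly, an antiderivative of (-4) sin(pi*x/4) is 16*cos(pi*x/4)/pi; evaluating from 0 to 4: ∫_{0}^{4} (-4) sin(pi*x/4) dx = (-16/pi) - (16/pi) = -32/pi.
So ∫_{-4}^{4} h(x) sin(pi*x/4) dx = -8/pi.
Hence Im(c_{1}) = (-1/8)·(-8/pi) = 1/pi.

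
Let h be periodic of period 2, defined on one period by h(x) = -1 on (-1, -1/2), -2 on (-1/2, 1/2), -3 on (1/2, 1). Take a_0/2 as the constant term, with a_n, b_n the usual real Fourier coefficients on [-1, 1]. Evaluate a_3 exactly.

0

a_3 = ∫_{-1}^{1} h(x) cos(3*pi*x) dx.
Split the integral at the breakpoints.
Directly, an antiderivative of (-1) cos(3*pi*x) is -sin(3*pi*x)/(3*pi); evaluating from -1 to -1/2: ∫_{-1}^{-1/2} (-1) cos(3*pi*x) dx = (-1/(3*pi)) - (0) = -1/(3*pi).
Directly, an antiderivative of (-2) cos(3*pi*x) is -2*sin(3*pi*x)/(3*pi); evaluating from -1/2 to 1/2: ∫_{-1/2}^{1/2} (-2) cos(3*pi*x) dx = (2/(3*pi)) - (-2/(3*pi)) = 4/(3*pi).
Directly, an antiderivative of (-3) cos(3*pi*x) is -sin(3*pi*x)/pi; evaluating from 1/2 to 1: ∫_{1/2}^{1} (-3) cos(3*pi*x) dx = (0) - (1/pi) = -1/pi.
Summing the pieces gives a_3 = 0.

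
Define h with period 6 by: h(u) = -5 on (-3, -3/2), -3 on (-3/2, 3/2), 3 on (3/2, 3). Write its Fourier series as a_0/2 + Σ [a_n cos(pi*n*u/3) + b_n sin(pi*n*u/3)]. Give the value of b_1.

b_1 = 1/3 ∫_{-3}^{3} h(u) sin(pi*u/3) du.
Split the integral at the breakpoints.
Directly, an antiderivative of (-5) sin(pi*u/3) is 15*cos(pi*u/3)/pi; evaluating from -3 to -3/2: ∫_{-3}^{-3/2} (-5) sin(pi*u/3) du = (0) - (-15/pi) = 15/pi.
Directly, an antiderivative of (-3) sin(pi*u/3) is 9*cos(pi*u/3)/pi; evaluating from -3/2 to 3/2: ∫_{-3/2}^{3/2} (-3) sin(pi*u/3) du = (0) - (0) = 0.
Directly, an antiderivative of (3) sin(pi*u/3) is -9*cos(pi*u/3)/pi; evaluating from 3/2 to 3: ∫_{3/2}^{3} (3) sin(pi*u/3) du = (9/pi) - (0) = 9/pi.
Summing the pieces and multiplying by (1/3) gives b_1 = 8/pi.

8/pi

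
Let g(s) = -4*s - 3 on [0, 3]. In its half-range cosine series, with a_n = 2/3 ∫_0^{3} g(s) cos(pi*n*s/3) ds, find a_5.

a_5 = 2/3 ∫_0^{3} (-4*s - 3) cos(5*pi*s/3) ds.
Integrating by parts (boundary term plus one more integral), an antiderivative of (-4*s - 3) cos(5*pi*s/3) is -12*s*sin(5*pi*s/3)/(5*pi) - 9*sin(5*pi*s/3)/(5*pi) - 36*cos(5*pi*s/3)/(25*pi**2); evaluating from 0 to 3: ∫_{0}^{3} (-4*s - 3) cos(5*pi*s/3) ds = (36/(25*pi**2)) - (-36/(25*pi**2)) = 72/(25*pi**2).
Hence a_5 = (2/3)·(72/(25*pi**2)) = 48/(25*pi**2).

48/(25*pi**2)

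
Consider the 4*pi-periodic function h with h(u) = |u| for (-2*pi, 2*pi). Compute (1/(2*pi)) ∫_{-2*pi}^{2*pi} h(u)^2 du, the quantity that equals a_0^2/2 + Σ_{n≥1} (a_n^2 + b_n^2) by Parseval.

(1/(2*pi)) ∫_{-2*pi}^{2*pi} h(u)^2 du = (1/(2*pi)) · (16*pi**3/3) = 8*pi**2/3.

8*pi**2/3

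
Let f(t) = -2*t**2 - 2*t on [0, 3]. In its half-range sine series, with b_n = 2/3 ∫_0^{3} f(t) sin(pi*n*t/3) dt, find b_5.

b_5 = 2/3 ∫_0^{3} (-2*t**2 - 2*t) sin(5*pi*t/3) dt.
Integrating by parts twice (tabular method), an antiderivative of (-2*t**2 - 2*t) sin(5*pi*t/3) is 6*t**2*cos(5*pi*t/3)/(5*pi) - 36*t*sin(5*pi*t/3)/(25*pi**2) + 6*t*cos(5*pi*t/3)/(5*pi) - 18*sin(5*pi*t/3)/(25*pi**2) - 108*cos(5*pi*t/3)/(125*pi**3); evaluating from 0 to 3: ∫_{0}^{3} (-2*t**2 - 2*t) sin(5*pi*t/3) dt = (36*(3 - 50*pi**2)/(125*pi**3)) - (-108/(125*pi**3)) = 72*(3 - 25*pi**2)/(125*pi**3).
Hence b_5 = (2/3)·(72*(3 - 25*pi**2)/(125*pi**3)) = 48*(3 - 25*pi**2)/(125*pi**3).

48*(3 - 25*pi**2)/(125*pi**3)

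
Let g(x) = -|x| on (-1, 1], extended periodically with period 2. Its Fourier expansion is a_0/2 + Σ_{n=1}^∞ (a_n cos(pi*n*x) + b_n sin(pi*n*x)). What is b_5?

0

b_5 = ∫_{-1}^{1} g(x) sin(5*pi*x) dx.
g is even and sin(5*pi*x) is odd, so the integrand is odd over a symmetric interval and the integral vanishes.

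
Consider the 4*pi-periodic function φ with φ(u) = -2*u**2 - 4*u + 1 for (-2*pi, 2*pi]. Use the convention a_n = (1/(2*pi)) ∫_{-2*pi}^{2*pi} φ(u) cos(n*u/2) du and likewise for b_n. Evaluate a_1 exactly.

a_1 = (1/(2*pi)) ∫_{-2*pi}^{2*pi} φ(u) cos(u/2) du.
Integrating by parts twice (tabular method), an antiderivative of (-2*u**2 - 4*u + 1) cos(u/2) is -4*u**2*sin(u/2) - 8*u*sin(u/2) - 16*u*cos(u/2) + 34*sin(u/2) - 16*cos(u/2); evaluating from -2*pi to 2*pi: ∫_{-2*pi}^{2*pi} (-2*u**2 - 4*u + 1) cos(u/2) du = (16 + 32*pi) - (16 - 32*pi) = 64*pi.
Hence a_1 = (1/(2*pi))·(64*pi) = 32.

32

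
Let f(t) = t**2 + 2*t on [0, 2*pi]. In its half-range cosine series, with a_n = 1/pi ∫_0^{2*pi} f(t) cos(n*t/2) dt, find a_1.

a_1 = 1/pi ∫_0^{2*pi} (t**2 + 2*t) cos(t/2) dt.
Integrating by parts twice (tabular method), an antiderivative of (t**2 + 2*t) cos(t/2) is 2*t**2*sin(t/2) + 4*t*sin(t/2) + 8*t*cos(t/2) - 16*sin(t/2) + 8*cos(t/2); evaluating from 0 to 2*pi: ∫_{0}^{2*pi} (t**2 + 2*t) cos(t/2) dt = (-16*pi - 8) - (8) = -16*pi - 16.
Hence a_1 = (1/pi)·(-16*pi - 16) = -16 - 16/pi.

-16 - 16/pi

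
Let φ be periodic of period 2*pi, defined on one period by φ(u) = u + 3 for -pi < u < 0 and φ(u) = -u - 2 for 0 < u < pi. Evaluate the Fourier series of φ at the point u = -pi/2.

φ is continuous at u = -pi/2 with value 3 - pi/2, so the series converges to 3 - pi/2 there.

3 - pi/2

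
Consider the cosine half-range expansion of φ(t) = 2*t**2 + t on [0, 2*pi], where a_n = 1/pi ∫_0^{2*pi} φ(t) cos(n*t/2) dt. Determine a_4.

2

a_4 = 1/pi ∫_0^{2*pi} (2*t**2 + t) cos(2*t) dt.
Integrating by parts twice (tabular method), an antiderivative of (2*t**2 + t) cos(2*t) is t**2*sin(2*t) + t*sin(2*t)/2 + t*cos(2*t) - sin(2*t)/2 + cos(2*t)/4; evaluating from 0 to 2*pi: ∫_{0}^{2*pi} (2*t**2 + t) cos(2*t) dt = (1/4 + 2*pi) - (1/4) = 2*pi.
Hence a_4 = (1/pi)·(2*pi) = 2.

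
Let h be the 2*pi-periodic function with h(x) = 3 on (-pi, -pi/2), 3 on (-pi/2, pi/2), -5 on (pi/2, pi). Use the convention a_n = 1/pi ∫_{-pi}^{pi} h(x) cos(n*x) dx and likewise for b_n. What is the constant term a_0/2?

1

a_0 = 1/pi ∫_{-pi}^{pi} h(x) dx = 1/pi · (2*pi) = 2.
So the constant term a_0/2 = 1.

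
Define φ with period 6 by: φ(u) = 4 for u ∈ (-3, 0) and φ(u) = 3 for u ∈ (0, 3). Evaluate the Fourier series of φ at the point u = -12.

u = -12 differs from u = 0 by -2 full period(s), and the series is 6-periodic.
At u = 0 the one-sided limits are φ(0^-) = 4 and φ(0^+) = 3.
By Dirichlet's theorem the series converges to their average, [(4) + (3)]/2 = 7/2.

7/2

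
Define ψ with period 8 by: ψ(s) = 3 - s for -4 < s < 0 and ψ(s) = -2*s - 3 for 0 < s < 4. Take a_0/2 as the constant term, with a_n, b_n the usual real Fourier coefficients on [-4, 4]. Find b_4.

3/pi

b_4 = 1/4 ∫_{-4}^{4} ψ(s) sin(pi*s) ds.
Split the integral at the breakpoints.
Integrating by parts (boundary term plus one more integral), an antiderivative of (3 - s) sin(pi*s) is s*cos(pi*s)/pi - sin(pi*s)/pi**2 - 3*cos(pi*s)/pi; evaluating from -4 to 0: ∫_{-4}^{0} (3 - s) sin(pi*s) ds = (-3/pi) - (-7/pi) = 4/pi.
Integrating by parts (boundary term plus one more integral), an antiderivative of (-2*s - 3) sin(pi*s) is 2*s*cos(pi*s)/pi - 2*sin(pi*s)/pi**2 + 3*cos(pi*s)/pi; evaluating from 0 to 4: ∫_{0}^{4} (-2*s - 3) sin(pi*s) ds = (11/pi) - (3/pi) = 8/pi.
Summing the pieces and multiplying by (1/4) gives b_4 = 3/pi.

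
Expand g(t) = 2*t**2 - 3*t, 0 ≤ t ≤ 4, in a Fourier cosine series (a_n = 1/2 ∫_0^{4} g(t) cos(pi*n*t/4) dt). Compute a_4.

a_4 = 1/2 ∫_0^{4} (2*t**2 - 3*t) cos(pi*t) dt.
Integrating by parts twice (tabular method), an antiderivative of (2*t**2 - 3*t) cos(pi*t) is 2*t**2*sin(pi*t)/pi - 3*t*sin(pi*t)/pi + 4*t*cos(pi*t)/pi**2 - 4*sin(pi*t)/pi**3 - 3*cos(pi*t)/pi**2; evaluating from 0 to 4: ∫_{0}^{4} (2*t**2 - 3*t) cos(pi*t) dt = (13/pi**2) - (-3/pi**2) = 16/pi**2.
Hence a_4 = (1/2)·(16/pi**2) = 8/pi**2.

8/pi**2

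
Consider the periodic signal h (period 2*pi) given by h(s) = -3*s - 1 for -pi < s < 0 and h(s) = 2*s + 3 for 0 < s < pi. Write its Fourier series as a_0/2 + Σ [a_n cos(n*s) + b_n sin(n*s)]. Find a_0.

2 + 5*pi/2

a_0 = 1/pi ∫_{-pi}^{pi} h(s) ds = 1/pi · (pi*(4 + 5*pi)/2) = 2 + 5*pi/2.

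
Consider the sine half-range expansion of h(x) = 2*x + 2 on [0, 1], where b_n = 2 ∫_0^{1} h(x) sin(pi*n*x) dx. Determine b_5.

12/(5*pi)

b_5 = 2 ∫_0^{1} (2*x + 2) sin(5*pi*x) dx.
Integrating by parts (boundary term plus one more integral), an antiderivative of (2*x + 2) sin(5*pi*x) is -2*x*cos(5*pi*x)/(5*pi) + 2*sin(5*pi*x)/(25*pi**2) - 2*cos(5*pi*x)/(5*pi); evaluating from 0 to 1: ∫_{0}^{1} (2*x + 2) sin(5*pi*x) dx = (4/(5*pi)) - (-2/(5*pi)) = 6/(5*pi).
Hence b_5 = 2·(6/(5*pi)) = 12/(5*pi).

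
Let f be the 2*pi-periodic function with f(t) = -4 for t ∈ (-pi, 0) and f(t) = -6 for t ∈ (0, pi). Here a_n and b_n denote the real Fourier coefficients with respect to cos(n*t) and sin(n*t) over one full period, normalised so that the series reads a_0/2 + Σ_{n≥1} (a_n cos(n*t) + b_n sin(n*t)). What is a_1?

0

a_1 = 1/pi ∫_{-pi}^{pi} f(t) cos(t) dt.
Split the integral at the breakpoints.
Directly, an antiderivative of (-4) cos(t) is -4*sin(t); evaluating from -pi to 0: ∫_{-pi}^{0} (-4) cos(t) dt = (0) - (0) = 0.
Directly, an antiderivative of (-6) cos(t) is -6*sin(t); evaluating from 0 to pi: ∫_{0}^{pi} (-6) cos(t) dt = (0) - (0) = 0.
Summing the pieces and multiplying by (1/pi) gives a_1 = 0.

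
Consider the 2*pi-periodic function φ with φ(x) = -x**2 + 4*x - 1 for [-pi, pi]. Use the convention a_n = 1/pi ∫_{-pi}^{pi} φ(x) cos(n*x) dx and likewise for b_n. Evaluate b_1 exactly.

b_1 = 1/pi ∫_{-pi}^{pi} φ(x) sin(x) dx.
Integrating by parts twice (tabular method), an antiderivative of (-x**2 + 4*x - 1) sin(x) is x**2*cos(x) - 2*x*sin(x) - 4*x*cos(x) + 4*sin(x) - cos(x); evaluating from -pi to pi: ∫_{-pi}^{pi} (-x**2 + 4*x - 1) sin(x) dx = (-pi**2 + 1 + 4*pi) - (-4*pi - pi**2 + 1) = 8*pi.
Hence b_1 = (1/pi)·(8*pi) = 8.

8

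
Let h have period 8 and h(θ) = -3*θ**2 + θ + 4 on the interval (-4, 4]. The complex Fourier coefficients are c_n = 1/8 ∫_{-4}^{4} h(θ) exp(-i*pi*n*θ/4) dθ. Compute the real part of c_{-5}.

96/(25*pi**2)

Since h is real-valued, Re(c_{-5}) = 1/8 ∫_{-4}^{4} h(θ) cos(-5*pi*θ/4) dθ = a_{5}/2.
Integrating by parts twice (tabular method), an antiderivative of (-3*θ**2 + θ + 4) cos(-5*pi*θ/4) is -12*θ**2*sin(5*pi*θ/4)/(5*pi) + 4*θ*sin(5*pi*θ/4)/(5*pi) - 96*θ*cos(5*pi*θ/4)/(25*pi**2) + 384*sin(5*pi*θ/4)/(125*pi**3) + 16*sin(5*pi*θ/4)/(5*pi) + 16*cos(5*pi*θ/4)/(25*pi**2); evaluating from -4 to 4: ∫_{-4}^{4} (-3*θ**2 + θ + 4) cos(-5*pi*θ/4) dθ = (368/(25*pi**2)) - (-16/pi**2) = 768/(25*pi**2).
Hence Re(c_{-5}) = (1/8)·(768/(25*pi**2)) = 96/(25*pi**2).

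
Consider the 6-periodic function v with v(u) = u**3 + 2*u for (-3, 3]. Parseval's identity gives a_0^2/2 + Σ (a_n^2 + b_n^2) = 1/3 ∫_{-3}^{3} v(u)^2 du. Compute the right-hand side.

12666/35

1/3 ∫_{-3}^{3} v(u)^2 du = 1/3 · (37998/35) = 12666/35.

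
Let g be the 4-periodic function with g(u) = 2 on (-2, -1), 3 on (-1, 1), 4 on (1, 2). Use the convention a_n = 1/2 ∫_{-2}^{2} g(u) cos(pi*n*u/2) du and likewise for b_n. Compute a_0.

6

a_0 = 1/2 ∫_{-2}^{2} g(u) du = 1/2 · (12) = 6.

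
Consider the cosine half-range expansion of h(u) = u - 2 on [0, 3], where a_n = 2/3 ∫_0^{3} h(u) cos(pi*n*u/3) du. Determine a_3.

-4/(3*pi**2)

a_3 = 2/3 ∫_0^{3} (u - 2) cos(pi*u) du.
Integrating by parts (boundary term plus one more integral), an antiderivative of (u - 2) cos(pi*u) is u*sin(pi*u)/pi - 2*sin(pi*u)/pi + cos(pi*u)/pi**2; evaluating from 0 to 3: ∫_{0}^{3} (u - 2) cos(pi*u) du = (-1/pi**2) - (pi**(-2)) = -2/pi**2.
Hence a_3 = (2/3)·(-2/pi**2) = -4/(3*pi**2).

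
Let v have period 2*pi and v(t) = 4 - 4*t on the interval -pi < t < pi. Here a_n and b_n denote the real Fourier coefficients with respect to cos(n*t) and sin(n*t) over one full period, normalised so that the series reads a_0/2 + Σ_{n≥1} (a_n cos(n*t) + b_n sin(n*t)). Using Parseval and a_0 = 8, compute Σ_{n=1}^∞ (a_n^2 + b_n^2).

32*pi**2/3

Parseval: a_0^2/2 + Σ_{n≥1} (a_n^2+b_n^2) = 1/pi ∫_{-pi}^{pi} v(t)^2 dt = 32 + 32*pi**2/3.
Subtract a_0^2/2 = 32: Σ (a_n^2+b_n^2) = 32*pi**2/3.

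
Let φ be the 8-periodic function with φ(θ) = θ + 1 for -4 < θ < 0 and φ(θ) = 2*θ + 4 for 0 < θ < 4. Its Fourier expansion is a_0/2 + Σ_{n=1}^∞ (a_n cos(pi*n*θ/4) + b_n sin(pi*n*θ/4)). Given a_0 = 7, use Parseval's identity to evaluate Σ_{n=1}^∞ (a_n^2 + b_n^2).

Parseval: a_0^2/2 + Σ_{n≥1} (a_n^2+b_n^2) = 1/4 ∫_{-4}^{4} φ(θ)^2 dθ = 215/3.
Subtract a_0^2/2 = 49/2: Σ (a_n^2+b_n^2) = 283/6.

283/6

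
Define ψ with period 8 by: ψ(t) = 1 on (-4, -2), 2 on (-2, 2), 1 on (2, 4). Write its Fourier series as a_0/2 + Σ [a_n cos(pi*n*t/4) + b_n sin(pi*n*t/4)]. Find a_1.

2/pi

a_1 = 1/4 ∫_{-4}^{4} ψ(t) cos(pi*t/4) dt.
ψ is even and cos(pi*t/4) is even, so the integrand is even and a_1 = 1/2 ∫_0^{4} ψ(t) cos(pi*t/4) dt.
Split the integral at the breakpoints.
Directly, an antiderivative of (2) cos(pi*t/4) is 8*sin(pi*t/4)/pi; evaluating from 0 to 2: ∫_{0}^{2} (2) cos(pi*t/4) dt = (8/pi) - (0) = 8/pi.
Directly, an antiderivative of (1) cos(pi*t/4) is 4*sin(pi*t/4)/pi; evaluating from 2 to 4: ∫_{2}^{4} (1) cos(pi*t/4) dt = (0) - (4/pi) = -4/pi.
Summing the pieces and multiplying by (1/2) gives a_1 = 2/pi.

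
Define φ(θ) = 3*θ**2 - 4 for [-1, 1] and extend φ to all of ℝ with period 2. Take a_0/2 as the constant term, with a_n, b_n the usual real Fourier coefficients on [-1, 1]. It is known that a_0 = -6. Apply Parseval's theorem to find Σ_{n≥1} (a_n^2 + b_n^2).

Parseval: a_0^2/2 + Σ_{n≥1} (a_n^2+b_n^2) = ∫_{-1}^{1} φ(θ)^2 dθ = 98/5.
Subtract a_0^2/2 = 18: Σ (a_n^2+b_n^2) = 8/5.

8/5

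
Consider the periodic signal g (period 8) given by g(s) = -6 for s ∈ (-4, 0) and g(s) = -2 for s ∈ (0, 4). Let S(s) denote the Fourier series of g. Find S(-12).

s = -12 differs from s = -4 by -1 full period(s), and the series is 8-periodic.
At s = -4 the one-sided limits are g(-4^-) = -2 and g(-4^+) = -6.
By Dirichlet's theorem the series converges to their average, [(-2) + (-6)]/2 = -4.

-4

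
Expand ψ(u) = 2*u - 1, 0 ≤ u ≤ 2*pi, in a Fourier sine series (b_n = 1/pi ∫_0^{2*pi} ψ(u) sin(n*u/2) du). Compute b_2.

-4

b_2 = 1/pi ∫_0^{2*pi} (2*u - 1) sin(u) du.
Integrating by parts (boundary term plus one more integral), an antiderivative of (2*u - 1) sin(u) is -2*u*cos(u) + 2*sin(u) + cos(u); evaluating from 0 to 2*pi: ∫_{0}^{2*pi} (2*u - 1) sin(u) du = (1 - 4*pi) - (1) = -4*pi.
Hence b_2 = (1/pi)·(-4*pi) = -4.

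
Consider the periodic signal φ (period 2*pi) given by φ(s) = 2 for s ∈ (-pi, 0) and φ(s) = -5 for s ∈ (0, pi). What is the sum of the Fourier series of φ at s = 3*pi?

-3/2

s = 3*pi differs from s = -pi by 2 full period(s), and the series is 2*pi-periodic.
At s = -pi the one-sided limits are φ(-pi^-) = -5 and φ(-pi^+) = 2.
By Dirichlet's theorem the series converges to their average, [(-5) + (2)]/2 = -3/2.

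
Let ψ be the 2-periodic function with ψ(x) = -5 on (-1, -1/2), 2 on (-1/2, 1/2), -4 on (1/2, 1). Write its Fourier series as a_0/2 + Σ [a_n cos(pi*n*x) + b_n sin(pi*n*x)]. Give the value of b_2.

-1/pi

b_2 = ∫_{-1}^{1} ψ(x) sin(2*pi*x) dx.
Split the integral at the breakpoints.
Directly, an antiderivative of (-5) sin(2*pi*x) is 5*cos(2*pi*x)/(2*pi); evaluating from -1 to -1/2: ∫_{-1}^{-1/2} (-5) sin(2*pi*x) dx = (-5/(2*pi)) - (5/(2*pi)) = -5/pi.
Directly, an antiderivative of (2) sin(2*pi*x) is -cos(2*pi*x)/pi; evaluating from -1/2 to 1/2: ∫_{-1/2}^{1/2} (2) sin(2*pi*x) dx = (1/pi) - (1/pi) = 0.
Directly, an antiderivative of (-4) sin(2*pi*x) is 2*cos(2*pi*x)/pi; evaluating from 1/2 to 1: ∫_{1/2}^{1} (-4) sin(2*pi*x) dx = (2/pi) - (-2/pi) = 4/pi.
Summing the pieces gives b_2 = -1/pi.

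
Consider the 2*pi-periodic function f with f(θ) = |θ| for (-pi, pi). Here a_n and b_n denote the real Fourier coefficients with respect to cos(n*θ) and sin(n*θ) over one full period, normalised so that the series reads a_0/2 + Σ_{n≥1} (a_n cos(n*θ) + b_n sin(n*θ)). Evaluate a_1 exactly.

-4/pi

a_1 = 1/pi ∫_{-pi}^{pi} f(θ) cos(θ) dθ.
f is even and cos(θ) is even, so the integrand is even and a_1 = 2/pi ∫_0^{pi} f(θ) cos(θ) dθ.
Integrating by parts (boundary term plus one more integral), an antiderivative of (θ) cos(θ) is θ*sin(θ) + cos(θ); evaluating from 0 to pi: ∫_{0}^{pi} (θ) cos(θ) dθ = (-1) - (1) = -2.
Hence a_1 = (2/pi)·(-2) = -4/pi.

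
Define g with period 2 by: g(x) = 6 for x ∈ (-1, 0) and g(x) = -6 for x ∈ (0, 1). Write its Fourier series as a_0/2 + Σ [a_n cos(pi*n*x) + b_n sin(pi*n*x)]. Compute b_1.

-24/pi

b_1 = ∫_{-1}^{1} g(x) sin(pi*x) dx.
g is odd and sin(pi*x) is odd, so the integrand is even and b_1 = 2 ∫_0^{1} g(x) sin(pi*x) dx.
Directly, an antiderivative of (-6) sin(pi*x) is 6*cos(pi*x)/pi; evaluating from 0 to 1: ∫_{0}^{1} (-6) sin(pi*x) dx = (-6/pi) - (6/pi) = -12/pi.
Hence b_1 = 2·(-12/pi) = -24/pi.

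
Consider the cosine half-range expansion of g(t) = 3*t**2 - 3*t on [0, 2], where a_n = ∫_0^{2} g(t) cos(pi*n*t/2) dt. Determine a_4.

a_4 = ∫_0^{2} (3*t**2 - 3*t) cos(2*pi*t) dt.
Integrating by parts twice (tabular method), an antiderivative of (3*t**2 - 3*t) cos(2*pi*t) is 3*t**2*sin(2*pi*t)/(2*pi) - 3*t*sin(2*pi*t)/(2*pi) + 3*t*cos(2*pi*t)/(2*pi**2) - 3*sin(2*pi*t)/(4*pi**3) - 3*cos(2*pi*t)/(4*pi**2); evaluating from 0 to 2: ∫_{0}^{2} (3*t**2 - 3*t) cos(2*pi*t) dt = (9/(4*pi**2)) - (-3/(4*pi**2)) = 3/pi**2.
Hence a_4 = 3/pi**2.

3/pi**2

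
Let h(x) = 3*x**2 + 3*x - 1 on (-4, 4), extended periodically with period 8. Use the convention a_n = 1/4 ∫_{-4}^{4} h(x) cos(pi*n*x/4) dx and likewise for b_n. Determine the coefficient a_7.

-192/(49*pi**2)

a_7 = 1/4 ∫_{-4}^{4} h(x) cos(7*pi*x/4) dx.
Integrating by parts twice (tabular method), an antiderivative of (3*x**2 + 3*x - 1) cos(7*pi*x/4) is 12*x**2*sin(7*pi*x/4)/(7*pi) + 12*x*sin(7*pi*x/4)/(7*pi) + 96*x*cos(7*pi*x/4)/(49*pi**2) - 4*sin(7*pi*x/4)/(7*pi) - 384*sin(7*pi*x/4)/(343*pi**3) + 48*cos(7*pi*x/4)/(49*pi**2); evaluating from -4 to 4: ∫_{-4}^{4} (3*x**2 + 3*x - 1) cos(7*pi*x/4) dx = (-432/(49*pi**2)) - (48/(7*pi**2)) = -768/(49*pi**2).
Hence a_7 = (1/4)·(-768/(49*pi**2)) = -192/(49*pi**2).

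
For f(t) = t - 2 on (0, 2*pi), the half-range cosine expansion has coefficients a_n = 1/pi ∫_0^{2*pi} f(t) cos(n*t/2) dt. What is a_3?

a_3 = 1/pi ∫_0^{2*pi} (t - 2) cos(3*t/2) dt.
Integrating by parts (boundary term plus one more integral), an antiderivative of (t - 2) cos(3*t/2) is 2*t*sin(3*t/2)/3 - 4*sin(3*t/2)/3 + 4*cos(3*t/2)/9; evaluating from 0 to 2*pi: ∫_{0}^{2*pi} (t - 2) cos(3*t/2) dt = (-4/9) - (4/9) = -8/9.
Hence a_3 = (1/pi)·(-8/9) = -8/(9*pi).

-8/(9*pi)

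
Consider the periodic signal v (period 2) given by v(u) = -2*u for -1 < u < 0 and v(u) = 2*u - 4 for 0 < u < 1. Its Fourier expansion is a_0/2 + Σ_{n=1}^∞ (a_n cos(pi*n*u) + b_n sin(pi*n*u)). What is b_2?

b_2 = ∫_{-1}^{1} v(u) sin(2*pi*u) du.
Split the integral at the breakpoints.
Integrating by parts (boundary term plus one more integral), an antiderivative of (-2*u) sin(2*pi*u) is u*cos(2*pi*u)/pi - sin(2*pi*u)/(2*pi**2); evaluating from -1 to 0: ∫_{-1}^{0} (-2*u) sin(2*pi*u) du = (0) - (-1/pi) = 1/pi.
Integrating by parts (boundary term plus one more integral), an antiderivative of (2*u - 4) sin(2*pi*u) is -u*cos(2*pi*u)/pi + sin(2*pi*u)/(2*pi**2) + 2*cos(2*pi*u)/pi; evaluating from 0 to 1: ∫_{0}^{1} (2*u - 4) sin(2*pi*u) du = (1/pi) - (2/pi) = -1/pi.
Summing the pieces gives b_2 = 0.

0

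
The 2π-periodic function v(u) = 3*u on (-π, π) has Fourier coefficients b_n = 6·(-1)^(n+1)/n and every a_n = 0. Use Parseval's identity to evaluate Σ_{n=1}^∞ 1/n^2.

pi**2/6

Parseval: Σ b_n^2 = (1/π) ∫_{-π}^{π} v(u)^2 du = 6*pi**2.
Σ b_n^2 = Σ 36/n^2, so Σ 1/n^2 = (6*pi**2)/36 = pi**2/6.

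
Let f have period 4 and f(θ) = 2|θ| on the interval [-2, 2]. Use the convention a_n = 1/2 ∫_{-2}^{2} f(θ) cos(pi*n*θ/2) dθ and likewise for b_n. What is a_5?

a_5 = 1/2 ∫_{-2}^{2} f(θ) cos(5*pi*θ/2) dθ.
f is even and cos(5*pi*θ/2) is even, so the integrand is even and a_5 = ∫_0^{2} f(θ) cos(5*pi*θ/2) dθ.
Integrating by parts (boundary term plus one more integral), an antiderivative of (2*θ) cos(5*pi*θ/2) is 4*θ*sin(5*pi*θ/2)/(5*pi) + 8*cos(5*pi*θ/2)/(25*pi**2); evaluating from 0 to 2: ∫_{0}^{2} (2*θ) cos(5*pi*θ/2) dθ = (-8/(25*pi**2)) - (8/(25*pi**2)) = -16/(25*pi**2).
Hence a_5 = -16/(25*pi**2).

-16/(25*pi**2)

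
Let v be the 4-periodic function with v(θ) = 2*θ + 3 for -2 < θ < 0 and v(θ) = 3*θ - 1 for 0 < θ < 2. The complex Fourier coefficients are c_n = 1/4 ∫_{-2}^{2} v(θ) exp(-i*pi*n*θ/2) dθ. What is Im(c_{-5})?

Since v is real-valued, Im(c_{-5}) = -1/4 ∫_{-2}^{2} v(θ) sin(-5*pi*θ/2) dθ = b_{5}/2.
Split the integral at the breakpoints.
Integrating by parts (boundary term plus one more integral), an antiderivative of (2*θ + 3) sin(-5*pi*θ/2) is 4*θ*cos(5*pi*θ/2)/(5*pi) - 8*sin(5*pi*θ/2)/(25*pi**2) + 6*cos(5*pi*θ/2)/(5*pi); evaluating from -2 to 0: ∫_{-2}^{0} (2*θ + 3) sin(-5*pi*θ/2) dθ = (6/(5*pi)) - (2/(5*pi)) = 4/(5*pi).
Integrating by parts (boundary term plus one more integral), an antiderivative of (3*θ - 1) sin(-5*pi*θ/2) is 6*θ*cos(5*pi*θ/2)/(5*pi) - 12*sin(5*pi*θ/2)/(25*pi**2) - 2*cos(5*pi*θ/2)/(5*pi); evaluating from 0 to 2: ∫_{0}^{2} (3*θ - 1) sin(-5*pi*θ/2) dθ = (-2/pi) - (-2/(5*pi)) = -8/(5*pi).
So ∫_{-2}^{2} v(θ) sin(-5*pi*θ/2) dθ = -4/(5*pi).
Hence Im(c_{-5}) = (-1/4)·(-4/(5*pi)) = 1/(5*pi).

1/(5*pi)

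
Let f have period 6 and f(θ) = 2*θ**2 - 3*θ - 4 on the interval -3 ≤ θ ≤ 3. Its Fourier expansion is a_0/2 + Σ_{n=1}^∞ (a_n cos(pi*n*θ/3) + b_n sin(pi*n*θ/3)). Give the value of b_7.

b_7 = 1/3 ∫_{-3}^{3} f(θ) sin(7*pi*θ/3) dθ.
Integrating by parts twice (tabular method), an antiderivative of (2*θ**2 - 3*θ - 4) sin(7*pi*θ/3) is -6*θ**2*cos(7*pi*θ/3)/(7*pi) + 36*θ*sin(7*pi*θ/3)/(49*pi**2) + 9*θ*cos(7*pi*θ/3)/(7*pi) - 27*sin(7*pi*θ/3)/(49*pi**2) + 108*cos(7*pi*θ/3)/(343*pi**3) + 12*cos(7*pi*θ/3)/(7*pi); evaluating from -3 to 3: ∫_{-3}^{3} (2*θ**2 - 3*θ - 4) sin(7*pi*θ/3) dθ = (3*(-36 + 245*pi**2)/(343*pi**3)) - (3*(-36 + 1127*pi**2)/(343*pi**3)) = -54/(7*pi).
Hence b_7 = (1/3)·(-54/(7*pi)) = -18/(7*pi).

-18/(7*pi)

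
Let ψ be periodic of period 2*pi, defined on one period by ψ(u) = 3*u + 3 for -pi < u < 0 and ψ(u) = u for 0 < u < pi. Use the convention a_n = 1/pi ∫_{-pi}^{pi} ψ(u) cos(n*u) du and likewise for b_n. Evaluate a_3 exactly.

a_3 = 1/pi ∫_{-pi}^{pi} ψ(u) cos(3*u) du.
Split the integral at the breakpoints.
Integrating by parts (boundary term plus one more integral), an antiderivative of (3*u + 3) cos(3*u) is u*sin(3*u) + sin(3*u) + cos(3*u)/3; evaluating from -pi to 0: ∫_{-pi}^{0} (3*u + 3) cos(3*u) du = (1/3) - (-1/3) = 2/3.
Integrating by parts (boundary term plus one more integral), an antiderivative of (u) cos(3*u) is u*sin(3*u)/3 + cos(3*u)/9; evaluating from 0 to pi: ∫_{0}^{pi} (u) cos(3*u) du = (-1/9) - (1/9) = -2/9.
Summing the pieces and multiplying by (1/pi) gives a_3 = 4/(9*pi).

4/(9*pi)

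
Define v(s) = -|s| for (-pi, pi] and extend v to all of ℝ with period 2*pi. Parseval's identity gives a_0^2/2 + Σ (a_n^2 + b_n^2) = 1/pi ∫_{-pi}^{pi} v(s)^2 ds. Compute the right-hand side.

1/pi ∫_{-pi}^{pi} v(s)^2 ds = 1/pi · (2*pi**3/3) = 2*pi**2/3.

2*pi**2/3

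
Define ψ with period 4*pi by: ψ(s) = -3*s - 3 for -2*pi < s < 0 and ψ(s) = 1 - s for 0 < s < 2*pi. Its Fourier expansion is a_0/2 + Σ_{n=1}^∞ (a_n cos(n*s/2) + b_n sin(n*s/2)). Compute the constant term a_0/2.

-1 + pi

a_0 = (1/(2*pi)) ∫_{-2*pi}^{2*pi} ψ(s) ds = (1/(2*pi)) · (4*pi*(-1 + pi)) = -2 + 2*pi.
So the constant term a_0/2 = -1 + pi.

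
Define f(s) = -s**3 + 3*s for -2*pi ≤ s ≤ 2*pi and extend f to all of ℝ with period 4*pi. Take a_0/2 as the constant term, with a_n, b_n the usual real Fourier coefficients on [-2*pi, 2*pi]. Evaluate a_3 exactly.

a_3 = (1/(2*pi)) ∫_{-2*pi}^{2*pi} f(s) cos(3*s/2) ds.
f is odd and cos(3*s/2) is even, so the integrand is odd over a symmetric interval and the integral vanishes.

0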